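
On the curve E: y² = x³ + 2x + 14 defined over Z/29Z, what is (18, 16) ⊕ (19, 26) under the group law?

(5, 27)

(18, 16) + (19, 26). λ = (26 - 16)/(19 - 18) ≡ 10/1 mod 29. 1⁻¹ ≡ 1 (mod 29) since 1·1 = 1 ≡ 1, so λ ≡ 10.
  x = λ² - 18 - 19 = 100 - 37 ≡ 5; y = λ·(18 - 5) - 16 ≡ 27. → (5, 27)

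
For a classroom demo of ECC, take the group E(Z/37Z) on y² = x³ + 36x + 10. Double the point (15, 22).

tangent at (15, 22): λ = (3·15² + 36)/(2·22) ≡ 8/7. 7⁻¹ ≡ 16 (mod 37), so λ ≡ 8·16 ≡ 17.
  x = λ² - 15 - 15 = 289 - 30 ≡ 0; y = λ·(15 - 0) - 22 ≡ 11. → (0, 11)

(0, 11)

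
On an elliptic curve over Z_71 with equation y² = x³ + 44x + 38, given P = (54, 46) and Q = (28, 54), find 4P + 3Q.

First 4P:
Double-and-add on 4 = (100)₂. Start with P = (54, 46) for the leading 1-bit.
double: tangent at (54, 46): λ = (3·54² + 44)/(2·46) ≡ 59/21. 21⁻¹ ≡ 44 (mod 71) since 21·44 = 924 ≡ 1, so λ ≡ 59·44 ≡ 40.
  x = λ² - 54 - 54 = 1600 - 108 ≡ 1; y = λ·(54 - 1) - 46 ≡ 15. → (1, 15)
double: tangent at (1, 15): λ = (3·1² + 44)/(2·15) ≡ 47/30. 30⁻¹ ≡ 45 (mod 71), so λ ≡ 47·45 ≡ 56.
  x = λ² - 1 - 1 = 3136 - 2 ≡ 10; y = λ·(1 - 10) - 15 ≡ 49. → (10, 49)
4P = (10, 49).
Next 3Q:
Repeated addition: build up to 3Q.
2Q: tangent at (28, 54): λ = (3·28² + 44)/(2·54) ≡ 53/37. 37⁻¹ ≡ 48 (mod 71) since 37·48 = 1776 ≡ 1, so λ ≡ 53·48 ≡ 59.
  x = λ² - 28 - 28 = 3481 - 56 ≡ 17; y = λ·(28 - 17) - 54 ≡ 27. → (17, 27)
3Q: (17, 27) + (28, 54). λ = (54 - 27)/(28 - 17) ≡ 27/11 mod 71. 11⁻¹ ≡ 13 (mod 71), so λ ≡ 67.
  x = λ² - 17 - 28 = 4489 - 45 ≡ 42; y = λ·(17 - 42) - 27 ≡ 2. → (42, 2)
3Q = (42, 2).
Finally 4P + 3Q:
(10, 49) + (42, 2). λ = (2 - 49)/(42 - 10) ≡ 24/32 mod 71. 32⁻¹ ≡ 20 (mod 71) since 32·20 = 640 ≡ 1, so λ ≡ 54.
  x = λ² - 10 - 42 = 2916 - 52 ≡ 24; y = λ·(10 - 24) - 49 ≡ 47. → (24, 47)

(24, 47)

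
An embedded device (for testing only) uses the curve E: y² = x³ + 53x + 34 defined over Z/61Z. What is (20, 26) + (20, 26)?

(48, 36)

tangent at (20, 26): λ = (3·20² + 53)/(2·26) ≡ 33/52. 52⁻¹ ≡ 27 (mod 61) since 52·27 = 1404 ≡ 1, so λ ≡ 33·27 ≡ 37.
  x = λ² - 20 - 20 = 1369 - 40 ≡ 48; y = λ·(20 - 48) - 26 ≡ 36. → (48, 36)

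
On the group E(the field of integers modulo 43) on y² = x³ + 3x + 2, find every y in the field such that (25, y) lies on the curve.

x³ + 3x + 2 = 15702 ≡ 7 (mod 43).
7 is a non-residue mod 43; no y exists.

none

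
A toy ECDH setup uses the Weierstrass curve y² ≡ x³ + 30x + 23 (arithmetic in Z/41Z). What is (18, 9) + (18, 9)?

(6, 3)

tangent at (18, 9): λ = (3·18² + 30)/(2·9) ≡ 18/18. 18⁻¹ ≡ 16 (mod 41), so λ ≡ 18·16 ≡ 1.
  x = λ² - 18 - 18 = 1 - 36 ≡ 6; y = λ·(18 - 6) - 9 ≡ 3. → (6, 3)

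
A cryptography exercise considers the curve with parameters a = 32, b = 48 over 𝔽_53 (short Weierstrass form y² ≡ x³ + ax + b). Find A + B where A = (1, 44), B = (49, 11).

(19, 28)

(1, 44) + (49, 11). λ = (11 - 44)/(49 - 1) ≡ 20/48 mod 53. 48⁻¹ ≡ 21 (mod 53), so λ ≡ 49.
  x = λ² - 1 - 49 = 2401 - 50 ≡ 19; y = λ·(1 - 19) - 44 ≡ 28. → (19, 28)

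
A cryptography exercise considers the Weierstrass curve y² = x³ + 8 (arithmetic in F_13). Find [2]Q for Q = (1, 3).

tangent at (1, 3): λ = (3·1² + 0)/(2·3) ≡ 3/6. 6⁻¹ ≡ 11 (mod 13), so λ ≡ 3·11 ≡ 7.
  x = λ² - 1 - 1 = 49 - 2 ≡ 8; y = λ·(1 - 8) - 3 ≡ 0. → (8, 0)

(8, 0)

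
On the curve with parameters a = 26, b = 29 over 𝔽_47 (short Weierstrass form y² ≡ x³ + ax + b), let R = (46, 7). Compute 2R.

tangent at (46, 7): λ = (3·46² + 26)/(2·7) ≡ 29/14. 14⁻¹ ≡ 37 (mod 47), so λ ≡ 29·37 ≡ 39.
  x = λ² - 46 - 46 = 1521 - 92 ≡ 19; y = λ·(46 - 19) - 7 ≡ 12. → (19, 12)

(19, 12)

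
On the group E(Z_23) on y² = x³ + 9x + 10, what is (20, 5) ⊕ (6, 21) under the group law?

(3, 15)

(20, 5) + (6, 21). λ = (21 - 5)/(6 - 20) ≡ 16/9 mod 23. 9⁻¹ ≡ 18 (mod 23) since 9·18 = 162 ≡ 1, so λ ≡ 12.
  x = λ² - 20 - 6 = 144 - 26 ≡ 3; y = λ·(20 - 3) - 5 ≡ 15. → (3, 15)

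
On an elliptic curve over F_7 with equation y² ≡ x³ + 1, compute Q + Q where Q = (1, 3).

tangent at (1, 3): λ = (3·1² + 0)/(2·3) ≡ 3/6. 6⁻¹ ≡ 6 (mod 7), so λ ≡ 3·6 ≡ 4.
  x = λ² - 1 - 1 = 16 - 2 ≡ 0; y = λ·(1 - 0) - 3 ≡ 1. → (0, 1)

(0, 1)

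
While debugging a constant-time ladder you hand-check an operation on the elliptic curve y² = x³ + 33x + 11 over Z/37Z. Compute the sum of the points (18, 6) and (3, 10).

(18, 6) + (3, 10). λ = (10 - 6)/(3 - 18) ≡ 4/22 mod 37. 22⁻¹ ≡ 32 (mod 37), so λ ≡ 17.
  x = λ² - 18 - 3 = 289 - 21 ≡ 9; y = λ·(18 - 9) - 6 ≡ 36. → (9, 36)

(9, 36)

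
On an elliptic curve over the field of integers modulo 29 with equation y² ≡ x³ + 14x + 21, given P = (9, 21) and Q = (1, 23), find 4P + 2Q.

(20, 23)

First 4P:
Double-and-add on 4 = (100)₂. Start with P = (9, 21) for the leading 1-bit.
double: tangent at (9, 21): λ = (3·9² + 14)/(2·21) ≡ 25/13. 13⁻¹ ≡ 9 (mod 29) since 13·9 = 117 ≡ 1, so λ ≡ 25·9 ≡ 22.
  x = λ² - 9 - 9 = 484 - 18 ≡ 2; y = λ·(9 - 2) - 21 ≡ 17. → (2, 17)
double: tangent at (2, 17): λ = (3·2² + 14)/(2·17) ≡ 26/5. 5⁻¹ ≡ 6 (mod 29) since 5·6 = 30 ≡ 1, so λ ≡ 26·6 ≡ 11.
  x = λ² - 2 - 2 = 121 - 4 ≡ 1; y = λ·(2 - 1) - 17 ≡ 23. → (1, 23)
4P = (1, 23).
Next 2Q:
Repeated addition: build up to 2Q.
2Q: tangent at (1, 23): λ = (3·1² + 14)/(2·23) ≡ 17/17. 17⁻¹ ≡ 12 (mod 29) since 17·12 = 204 ≡ 1, so λ ≡ 17·12 ≡ 1.
  x = λ² - 1 - 1 = 1 - 2 ≡ 28; y = λ·(1 - 28) - 23 ≡ 8. → (28, 8)
2Q = (28, 8).
Finally 4P + 2Q:
(1, 23) + (28, 8). λ = (8 - 23)/(28 - 1) ≡ 14/27 mod 29. 27⁻¹ ≡ 14 (mod 29), so λ ≡ 22.
  x = λ² - 1 - 28 = 484 - 29 ≡ 20; y = λ·(1 - 20) - 23 ≡ 23. → (20, 23)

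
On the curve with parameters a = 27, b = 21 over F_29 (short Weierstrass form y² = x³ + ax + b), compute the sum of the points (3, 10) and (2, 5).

(3, 10) + (2, 5). λ = (5 - 10)/(2 - 3) ≡ 24/28 mod 29. 28⁻¹ ≡ 28 (mod 29) since 28·28 = 784 ≡ 1, so λ ≡ 5.
  x = λ² - 3 - 2 = 25 - 5 ≡ 20; y = λ·(3 - 20) - 10 ≡ 21. → (20, 21)

(20, 21)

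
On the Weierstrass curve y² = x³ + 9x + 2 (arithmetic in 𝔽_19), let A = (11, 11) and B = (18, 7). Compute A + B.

(11, 11) + (18, 7). λ = (7 - 11)/(18 - 11) ≡ 15/7 mod 19. 7⁻¹ ≡ 11 (mod 19), so λ ≡ 13.
  x = λ² - 11 - 18 = 169 - 29 ≡ 7; y = λ·(11 - 7) - 11 ≡ 3. → (7, 3)

(7, 3)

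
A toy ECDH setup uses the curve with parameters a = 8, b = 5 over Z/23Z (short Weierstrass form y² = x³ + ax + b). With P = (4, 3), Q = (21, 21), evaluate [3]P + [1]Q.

(19, 22)

First 3P:
Repeated addition: build up to 3P.
2P: tangent at (4, 3): λ = (3·4² + 8)/(2·3) ≡ 10/6. 6⁻¹ ≡ 4 (mod 23) since 6·4 = 24 ≡ 1, so λ ≡ 10·4 ≡ 17.
  x = λ² - 4 - 4 = 289 - 8 ≡ 5; y = λ·(4 - 5) - 3 ≡ 3. → (5, 3)
3P: (5, 3) + (4, 3). λ = (3 - 3)/(4 - 5) ≡ 0/22 mod 23. 22⁻¹ ≡ 22 (mod 23) since 22·22 = 484 ≡ 1, so λ ≡ 0.
  x = λ² - 5 - 4 = 0 - 9 ≡ 14; y = λ·(5 - 14) - 3 ≡ 20. → (14, 20)
3P = (14, 20).
Finally 3P + Q:
(14, 20) + (21, 21). λ = (21 - 20)/(21 - 14) ≡ 1/7 mod 23. 7⁻¹ ≡ 10 (mod 23), so λ ≡ 10.
  x = λ² - 14 - 21 = 100 - 35 ≡ 19; y = λ·(14 - 19) - 20 ≡ 22. → (19, 22)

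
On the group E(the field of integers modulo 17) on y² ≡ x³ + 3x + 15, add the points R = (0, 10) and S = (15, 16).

(0, 10) + (15, 16). λ = (16 - 10)/(15 - 0) ≡ 6/15 mod 17. 15⁻¹ ≡ 8 (mod 17), so λ ≡ 14.
  x = λ² - 0 - 15 = 196 - 15 ≡ 11; y = λ·(0 - 11) - 10 ≡ 6. → (11, 6)

(11, 6)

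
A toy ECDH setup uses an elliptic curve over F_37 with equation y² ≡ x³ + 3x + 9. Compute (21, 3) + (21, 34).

O

The two points share x = 21 and their y-coordinates satisfy 3 + 34 ≡ 0 (mod 37), so they are inverses. Their sum is ∞.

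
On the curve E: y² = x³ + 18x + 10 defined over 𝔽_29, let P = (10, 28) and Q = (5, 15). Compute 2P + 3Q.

First 2P:
Repeated addition: build up to 2P.
2P: tangent at (10, 28): λ = (3·10² + 18)/(2·28) ≡ 28/27. 27⁻¹ ≡ 14 (mod 29) since 27·14 = 378 ≡ 1, so λ ≡ 28·14 ≡ 15.
  x = λ² - 10 - 10 = 225 - 20 ≡ 2; y = λ·(10 - 2) - 28 ≡ 5. → (2, 5)
2P = (2, 5).
Next 3Q:
Repeated addition: build up to 3Q.
2Q: tangent at (5, 15): λ = (3·5² + 18)/(2·15) ≡ 6/1. 1⁻¹ ≡ 1 (mod 29), so λ ≡ 6·1 ≡ 6.
  x = λ² - 5 - 5 = 36 - 10 ≡ 26; y = λ·(5 - 26) - 15 ≡ 4. → (26, 4)
3Q: (26, 4) + (5, 15). λ = (15 - 4)/(5 - 26) ≡ 11/8 mod 29. 8⁻¹ ≡ 11 (mod 29), so λ ≡ 5.
  x = λ² - 26 - 5 = 25 - 31 ≡ 23; y = λ·(26 - 23) - 4 ≡ 11. → (23, 11)
3Q = (23, 11).
Finally 2P + 3Q:
(2, 5) + (23, 11). λ = (11 - 5)/(23 - 2) ≡ 6/21 mod 29. 21⁻¹ ≡ 18 (mod 29), so λ ≡ 21.
  x = λ² - 2 - 23 = 441 - 25 ≡ 10; y = λ·(2 - 10) - 5 ≡ 1. → (10, 1)

(10, 1)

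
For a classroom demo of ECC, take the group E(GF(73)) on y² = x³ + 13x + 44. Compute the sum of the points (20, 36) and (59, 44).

(13, 1)

(20, 36) + (59, 44). λ = (44 - 36)/(59 - 20) ≡ 8/39 mod 73. 39⁻¹ ≡ 15 (mod 73) since 39·15 = 585 ≡ 1, so λ ≡ 47.
  x = λ² - 20 - 59 = 2209 - 79 ≡ 13; y = λ·(20 - 13) - 36 ≡ 1. → (13, 1)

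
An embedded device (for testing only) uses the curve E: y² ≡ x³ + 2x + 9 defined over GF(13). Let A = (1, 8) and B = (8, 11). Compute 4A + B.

First 4A:
Double-and-add on 4 = (100)₂. Start with A = (1, 8) for the leading 1-bit.
double: tangent at (1, 8): λ = (3·1² + 2)/(2·8) ≡ 5/3. 3⁻¹ ≡ 9 (mod 13), so λ ≡ 5·9 ≡ 6.
  x = λ² - 1 - 1 = 36 - 2 ≡ 8; y = λ·(1 - 8) - 8 ≡ 2. → (8, 2)
double: tangent at (8, 2): λ = (3·8² + 2)/(2·2) ≡ 12/4. 4⁻¹ ≡ 10 (mod 13) since 4·10 = 40 ≡ 1, so λ ≡ 12·10 ≡ 3.
  x = λ² - 8 - 8 = 9 - 16 ≡ 6; y = λ·(8 - 6) - 2 ≡ 4. → (6, 4)
4A = (6, 4).
Finally 4A + B:
(6, 4) + (8, 11). λ = (11 - 4)/(8 - 6) ≡ 7/2 mod 13. 2⁻¹ ≡ 7 (mod 13), so λ ≡ 10.
  x = λ² - 6 - 8 = 100 - 14 ≡ 8; y = λ·(6 - 8) - 4 ≡ 2. → (8, 2)

(8, 2)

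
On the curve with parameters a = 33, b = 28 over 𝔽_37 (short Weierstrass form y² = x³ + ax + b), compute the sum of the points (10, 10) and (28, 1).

(27, 17)

(10, 10) + (28, 1). λ = (1 - 10)/(28 - 10) ≡ 28/18 mod 37. 18⁻¹ ≡ 35 (mod 37) since 18·35 = 630 ≡ 1, so λ ≡ 18.
  x = λ² - 10 - 28 = 324 - 38 ≡ 27; y = λ·(10 - 27) - 10 ≡ 17. → (27, 17)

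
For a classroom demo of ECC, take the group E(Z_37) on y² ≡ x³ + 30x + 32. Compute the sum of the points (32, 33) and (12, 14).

(32, 33) + (12, 14). λ = (14 - 33)/(12 - 32) ≡ 18/17 mod 37. 17⁻¹ ≡ 24 (mod 37), so λ ≡ 25.
  x = λ² - 32 - 12 = 625 - 44 ≡ 26; y = λ·(32 - 26) - 33 ≡ 6. → (26, 6)

(26, 6)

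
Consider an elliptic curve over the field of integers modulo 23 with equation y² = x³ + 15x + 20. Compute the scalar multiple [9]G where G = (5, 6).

(15, 3)

Repeated addition: build up to 9G.
2G: tangent at (5, 6): λ = (3·5² + 15)/(2·6) ≡ 21/12. 12⁻¹ ≡ 2 (mod 23) since 12·2 = 24 ≡ 1, so λ ≡ 21·2 ≡ 19.
  x = λ² - 5 - 5 = 361 - 10 ≡ 6; y = λ·(5 - 6) - 6 ≡ 21. → (6, 21)
3G: (6, 21) + (5, 6). λ = (6 - 21)/(5 - 6) ≡ 8/22 mod 23. 22⁻¹ ≡ 22 (mod 23), so λ ≡ 15.
  x = λ² - 6 - 5 = 225 - 11 ≡ 7; y = λ·(6 - 7) - 21 ≡ 10. → (7, 10)
4G: (7, 10) + (5, 6). λ = (6 - 10)/(5 - 7) ≡ 19/21 mod 23. 21⁻¹ ≡ 11 (mod 23), so λ ≡ 2.
  x = λ² - 7 - 5 = 4 - 12 ≡ 15; y = λ·(7 - 15) - 10 ≡ 20. → (15, 20)
5G: (15, 20) + (5, 6). λ = (6 - 20)/(5 - 15) ≡ 9/13 mod 23. 13⁻¹ ≡ 16 (mod 23), so λ ≡ 6.
  x = λ² - 15 - 5 = 36 - 20 ≡ 16; y = λ·(15 - 16) - 20 ≡ 20. → (16, 20)
6G: (16, 20) + (5, 6). λ = (6 - 20)/(5 - 16) ≡ 9/12 mod 23. 12⁻¹ ≡ 2 (mod 23), so λ ≡ 18.
  x = λ² - 16 - 5 = 324 - 21 ≡ 4; y = λ·(16 - 4) - 20 ≡ 12. → (4, 12)
7G: (4, 12) + (5, 6). λ = (6 - 12)/(5 - 4) ≡ 17/1 mod 23. 1⁻¹ ≡ 1 (mod 23), so λ ≡ 17.
  x = λ² - 4 - 5 = 289 - 9 ≡ 4; y = λ·(4 - 4) - 12 ≡ 11. → (4, 11)
8G: (4, 11) + (5, 6). λ = (6 - 11)/(5 - 4) ≡ 18/1 mod 23. 1⁻¹ ≡ 1 (mod 23) since 1·1 = 1 ≡ 1, so λ ≡ 18.
  x = λ² - 4 - 5 = 324 - 9 ≡ 16; y = λ·(4 - 16) - 11 ≡ 3. → (16, 3)
9G: (16, 3) + (5, 6). λ = (6 - 3)/(5 - 16) ≡ 3/12 mod 23. 12⁻¹ ≡ 2 (mod 23), so λ ≡ 6.
  x = λ² - 16 - 5 = 36 - 21 ≡ 15; y = λ·(16 - 15) - 3 ≡ 3. → (15, 3)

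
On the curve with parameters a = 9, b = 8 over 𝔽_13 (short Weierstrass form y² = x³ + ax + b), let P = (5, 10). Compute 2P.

(4, 2)

tangent at (5, 10): λ = (3·5² + 9)/(2·10) ≡ 6/7. 7⁻¹ ≡ 2 (mod 13), so λ ≡ 6·2 ≡ 12.
  x = λ² - 5 - 5 = 144 - 10 ≡ 4; y = λ·(5 - 4) - 10 ≡ 2. → (4, 2)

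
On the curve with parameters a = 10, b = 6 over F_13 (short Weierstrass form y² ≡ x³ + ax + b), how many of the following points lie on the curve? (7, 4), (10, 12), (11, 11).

3

(7, 4): 4² ≡ 3, rhs ≡ 3 → on.
(10, 12): 12² ≡ 1, rhs ≡ 1 → on.
(11, 11): 11² ≡ 4, rhs ≡ 4 → on.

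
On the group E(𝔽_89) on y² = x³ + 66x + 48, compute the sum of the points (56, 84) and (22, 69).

(56, 84) + (22, 69). λ = (69 - 84)/(22 - 56) ≡ 74/55 mod 89. 55⁻¹ ≡ 34 (mod 89), so λ ≡ 24.
  x = λ² - 56 - 22 = 576 - 78 ≡ 53; y = λ·(56 - 53) - 84 ≡ 77. → (53, 77)

(53, 77)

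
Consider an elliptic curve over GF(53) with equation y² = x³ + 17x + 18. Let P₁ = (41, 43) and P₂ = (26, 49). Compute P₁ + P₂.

(41, 43) + (26, 49). λ = (49 - 43)/(26 - 41) ≡ 6/38 mod 53. 38⁻¹ ≡ 7 (mod 53), so λ ≡ 42.
  x = λ² - 41 - 26 = 1764 - 67 ≡ 1; y = λ·(41 - 1) - 43 ≡ 47. → (1, 47)

(1, 47)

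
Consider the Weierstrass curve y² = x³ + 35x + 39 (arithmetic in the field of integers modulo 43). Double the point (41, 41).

(5, 9)

tangent at (41, 41): λ = (3·41² + 35)/(2·41) ≡ 4/39. 39⁻¹ ≡ 32 (mod 43), so λ ≡ 4·32 ≡ 42.
  x = λ² - 41 - 41 = 1764 - 82 ≡ 5; y = λ·(41 - 5) - 41 ≡ 9. → (5, 9)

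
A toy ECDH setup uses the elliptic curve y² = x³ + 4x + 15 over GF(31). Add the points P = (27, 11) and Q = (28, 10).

(8, 1)

(27, 11) + (28, 10). λ = (10 - 11)/(28 - 27) ≡ 30/1 mod 31. 1⁻¹ ≡ 1 (mod 31), so λ ≡ 30.
  x = λ² - 27 - 28 = 900 - 55 ≡ 8; y = λ·(27 - 8) - 11 ≡ 1. → (8, 1)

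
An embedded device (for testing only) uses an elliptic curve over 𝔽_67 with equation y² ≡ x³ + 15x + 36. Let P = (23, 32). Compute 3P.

Repeated addition: build up to 3P.
2P: tangent at (23, 32): λ = (3·23² + 15)/(2·32) ≡ 61/64. 64⁻¹ ≡ 22 (mod 67), so λ ≡ 61·22 ≡ 2.
  x = λ² - 23 - 23 = 4 - 46 ≡ 25; y = λ·(23 - 25) - 32 ≡ 31. → (25, 31)
3P: (25, 31) + (23, 32). λ = (32 - 31)/(23 - 25) ≡ 1/65 mod 67. 65⁻¹ ≡ 33 (mod 67), so λ ≡ 33.
  x = λ² - 25 - 23 = 1089 - 48 ≡ 36; y = λ·(25 - 36) - 31 ≡ 8. → (36, 8)

(36, 8)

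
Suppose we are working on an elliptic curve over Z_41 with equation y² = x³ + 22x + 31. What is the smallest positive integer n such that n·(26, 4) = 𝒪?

2P: tangent at (26, 4): λ = (3·26² + 22)/(2·4) ≡ 0/8. 8⁻¹ ≡ 36 (mod 41), so λ ≡ 0·36 ≡ 0.
  x = λ² - 26 - 26 = 0 - 52 ≡ 30; y = λ·(26 - 30) - 4 ≡ 37. → (30, 37)
3P: (30, 37) + (26, 4). λ = (4 - 37)/(26 - 30) ≡ 8/37 mod 41. 37⁻¹ ≡ 10 (mod 41), so λ ≡ 39.
  x = λ² - 30 - 26 = 1521 - 56 ≡ 30; y = λ·(30 - 30) - 37 ≡ 4. → (30, 4)
4P: (30, 4) + (26, 4). λ = (4 - 4)/(26 - 30) ≡ 0/37 mod 41. 37⁻¹ ≡ 10 (mod 41) since 37·10 = 370 ≡ 1, so λ ≡ 0.
  x = λ² - 30 - 26 = 0 - 56 ≡ 26; y = λ·(30 - 26) - 4 ≡ 37. → (26, 37)
5P: (26, 37) + (26, 4): same x and y₁ ≡ -y₂, so the sum is 𝒪.
5P = 𝒪, so the order is 5.

5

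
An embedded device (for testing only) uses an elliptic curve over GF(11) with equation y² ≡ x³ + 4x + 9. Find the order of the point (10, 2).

2P: tangent at (10, 2): λ = (3·10² + 4)/(2·2) ≡ 7/4. 4⁻¹ ≡ 3 (mod 11) since 4·3 = 12 ≡ 1, so λ ≡ 7·3 ≡ 10.
  x = λ² - 10 - 10 = 100 - 20 ≡ 3; y = λ·(10 - 3) - 2 ≡ 2. → (3, 2)
3P: (3, 2) + (10, 2). λ = (2 - 2)/(10 - 3) ≡ 0/7 mod 11. 7⁻¹ ≡ 8 (mod 11) since 7·8 = 56 ≡ 1, so λ ≡ 0.
  x = λ² - 3 - 10 = 0 - 13 ≡ 9; y = λ·(3 - 9) - 2 ≡ 9. → (9, 9)
4P: (9, 9) + (10, 2). λ = (2 - 9)/(10 - 9) ≡ 4/1 mod 11. 1⁻¹ ≡ 1 (mod 11), so λ ≡ 4.
  x = λ² - 9 - 10 = 16 - 19 ≡ 8; y = λ·(9 - 8) - 9 ≡ 6. → (8, 6)
5P: (8, 6) + (10, 2). λ = (2 - 6)/(10 - 8) ≡ 7/2 mod 11. 2⁻¹ ≡ 6 (mod 11) since 2·6 = 12 ≡ 1, so λ ≡ 9.
  x = λ² - 8 - 10 = 81 - 18 ≡ 8; y = λ·(8 - 8) - 6 ≡ 5. → (8, 5)
6P: (8, 5) + (10, 2). λ = (2 - 5)/(10 - 8) ≡ 8/2 mod 11. 2⁻¹ ≡ 6 (mod 11) since 2·6 = 12 ≡ 1, so λ ≡ 4.
  x = λ² - 8 - 10 = 16 - 18 ≡ 9; y = λ·(8 - 9) - 5 ≡ 2. → (9, 2)
7P: (9, 2) + (10, 2). λ = (2 - 2)/(10 - 9) ≡ 0/1 mod 11. 1⁻¹ ≡ 1 (mod 11), so λ ≡ 0.
  x = λ² - 9 - 10 = 0 - 19 ≡ 3; y = λ·(9 - 3) - 2 ≡ 9. → (3, 9)
8P: (3, 9) + (10, 2). λ = (2 - 9)/(10 - 3) ≡ 4/7 mod 11. 7⁻¹ ≡ 8 (mod 11), so λ ≡ 10.
  x = λ² - 3 - 10 = 100 - 13 ≡ 10; y = λ·(3 - 10) - 9 ≡ 9. → (10, 9)
9P: (10, 9) + (10, 2): same x and y₁ ≡ -y₂, so the sum is O.
9P = O, so the order is 9.

9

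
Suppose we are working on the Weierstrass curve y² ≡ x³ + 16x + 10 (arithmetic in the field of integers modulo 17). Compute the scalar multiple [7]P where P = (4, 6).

(11, 2)

Double-and-add on 7 = (111)₂. Start with P = (4, 6) for the leading 1-bit.
double: tangent at (4, 6): λ = (3·4² + 16)/(2·6) ≡ 13/12. 12⁻¹ ≡ 10 (mod 17), so λ ≡ 13·10 ≡ 11.
  x = λ² - 4 - 4 = 121 - 8 ≡ 11; y = λ·(4 - 11) - 6 ≡ 2. → (11, 2)
add P: (11, 2) + (4, 6). λ = (6 - 2)/(4 - 11) ≡ 4/10 mod 17. 10⁻¹ ≡ 12 (mod 17), so λ ≡ 14.
  x = λ² - 11 - 4 = 196 - 15 ≡ 11; y = λ·(11 - 11) - 2 ≡ 15. → (11, 15)
double: tangent at (11, 15): λ = (3·11² + 16)/(2·15) ≡ 5/13. 13⁻¹ ≡ 4 (mod 17), so λ ≡ 5·4 ≡ 3.
  x = λ² - 11 - 11 = 9 - 22 ≡ 4; y = λ·(11 - 4) - 15 ≡ 6. → (4, 6)
add P: tangent at (4, 6): λ = (3·4² + 16)/(2·6) ≡ 13/12. 12⁻¹ ≡ 10 (mod 17) since 12·10 = 120 ≡ 1, so λ ≡ 13·10 ≡ 11.
  x = λ² - 4 - 4 = 121 - 8 ≡ 11; y = λ·(4 - 11) - 6 ≡ 2. → (11, 2)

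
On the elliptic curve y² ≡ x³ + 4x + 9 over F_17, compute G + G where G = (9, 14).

tangent at (9, 14): λ = (3·9² + 4)/(2·14) ≡ 9/11. 11⁻¹ ≡ 14 (mod 17) since 11·14 = 154 ≡ 1, so λ ≡ 9·14 ≡ 7.
  x = λ² - 9 - 9 = 49 - 18 ≡ 14; y = λ·(9 - 14) - 14 ≡ 2. → (14, 2)

(14, 2)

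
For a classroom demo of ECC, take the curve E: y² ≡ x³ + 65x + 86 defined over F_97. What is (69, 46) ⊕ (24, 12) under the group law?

(37, 45)

(69, 46) + (24, 12). λ = (12 - 46)/(24 - 69) ≡ 63/52 mod 97. 52⁻¹ ≡ 28 (mod 97), so λ ≡ 18.
  x = λ² - 69 - 24 = 324 - 93 ≡ 37; y = λ·(69 - 37) - 46 ≡ 45. → (37, 45)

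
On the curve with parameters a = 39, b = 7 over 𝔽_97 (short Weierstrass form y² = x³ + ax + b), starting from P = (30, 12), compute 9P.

Repeated addition: build up to 9P.
2P: tangent at (30, 12): λ = (3·30² + 39)/(2·12) ≡ 23/24. 24⁻¹ ≡ 93 (mod 97), so λ ≡ 23·93 ≡ 5.
  x = λ² - 30 - 30 = 25 - 60 ≡ 62; y = λ·(30 - 62) - 12 ≡ 22. → (62, 22)
3P: (62, 22) + (30, 12). λ = (12 - 22)/(30 - 62) ≡ 87/65 mod 97. 65⁻¹ ≡ 3 (mod 97), so λ ≡ 67.
  x = λ² - 62 - 30 = 4489 - 92 ≡ 32; y = λ·(62 - 32) - 22 ≡ 48. → (32, 48)
4P: (32, 48) + (30, 12). λ = (12 - 48)/(30 - 32) ≡ 61/95 mod 97. 95⁻¹ ≡ 48 (mod 97) since 95·48 = 4560 ≡ 1, so λ ≡ 18.
  x = λ² - 32 - 30 = 324 - 62 ≡ 68; y = λ·(32 - 68) - 48 ≡ 80. → (68, 80)
5P: (68, 80) + (30, 12). λ = (12 - 80)/(30 - 68) ≡ 29/59 mod 97. 59⁻¹ ≡ 74 (mod 97) since 59·74 = 4366 ≡ 1, so λ ≡ 12.
  x = λ² - 68 - 30 = 144 - 98 ≡ 46; y = λ·(68 - 46) - 80 ≡ 87. → (46, 87)
6P: (46, 87) + (30, 12). λ = (12 - 87)/(30 - 46) ≡ 22/81 mod 97. 81⁻¹ ≡ 6 (mod 97), so λ ≡ 35.
  x = λ² - 46 - 30 = 1225 - 76 ≡ 82; y = λ·(46 - 82) - 87 ≡ 11. → (82, 11)
7P: (82, 11) + (30, 12). λ = (12 - 11)/(30 - 82) ≡ 1/45 mod 97. 45⁻¹ ≡ 69 (mod 97) since 45·69 = 3105 ≡ 1, so λ ≡ 69.
  x = λ² - 82 - 30 = 4761 - 112 ≡ 90; y = λ·(82 - 90) - 11 ≡ 19. → (90, 19)
8P: (90, 19) + (30, 12). λ = (12 - 19)/(30 - 90) ≡ 90/37 mod 97. 37⁻¹ ≡ 21 (mod 97), so λ ≡ 47.
  x = λ² - 90 - 30 = 2209 - 120 ≡ 52; y = λ·(90 - 52) - 19 ≡ 21. → (52, 21)
9P: (52, 21) + (30, 12). λ = (12 - 21)/(30 - 52) ≡ 88/75 mod 97. 75⁻¹ ≡ 22 (mod 97) since 75·22 = 1650 ≡ 1, so λ ≡ 93.
  x = λ² - 52 - 30 = 8649 - 82 ≡ 31; y = λ·(52 - 31) - 21 ≡ 89. → (31, 89)

(31, 89)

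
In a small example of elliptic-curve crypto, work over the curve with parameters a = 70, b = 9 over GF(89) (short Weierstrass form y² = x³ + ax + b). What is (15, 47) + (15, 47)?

(10, 75)

tangent at (15, 47): λ = (3·15² + 70)/(2·47) ≡ 33/5. 5⁻¹ ≡ 18 (mod 89), so λ ≡ 33·18 ≡ 60.
  x = λ² - 15 - 15 = 3600 - 30 ≡ 10; y = λ·(15 - 10) - 47 ≡ 75. → (10, 75)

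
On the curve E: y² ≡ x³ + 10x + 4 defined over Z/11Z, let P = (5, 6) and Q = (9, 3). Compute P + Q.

(5, 6) + (9, 3). λ = (3 - 6)/(9 - 5) ≡ 8/4 mod 11. 4⁻¹ ≡ 3 (mod 11), so λ ≡ 2.
  x = λ² - 5 - 9 = 4 - 14 ≡ 1; y = λ·(5 - 1) - 6 ≡ 2. → (1, 2)

(1, 2)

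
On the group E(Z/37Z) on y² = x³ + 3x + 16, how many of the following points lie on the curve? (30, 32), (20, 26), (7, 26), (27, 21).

(30, 32): 32² ≡ 25, rhs ≡ 22 → off.
(20, 26): 26² ≡ 10, rhs ≡ 10 → on.
(7, 26): 26² ≡ 10, rhs ≡ 10 → on.
(27, 21): 21² ≡ 34, rhs ≡ 22 → off.

2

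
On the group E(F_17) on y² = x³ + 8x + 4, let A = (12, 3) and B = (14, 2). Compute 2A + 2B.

(8, 6)

First 2A:
Repeated addition: build up to 2A.
2A: tangent at (12, 3): λ = (3·12² + 8)/(2·3) ≡ 15/6. 6⁻¹ ≡ 3 (mod 17) since 6·3 = 18 ≡ 1, so λ ≡ 15·3 ≡ 11.
  x = λ² - 12 - 12 = 121 - 24 ≡ 12; y = λ·(12 - 12) - 3 ≡ 14. → (12, 14)
2A = (12, 14).
Next 2B:
Repeated addition: build up to 2B.
2B: tangent at (14, 2): λ = (3·14² + 8)/(2·2) ≡ 1/4. 4⁻¹ ≡ 13 (mod 17) since 4·13 = 52 ≡ 1, so λ ≡ 1·13 ≡ 13.
  x = λ² - 14 - 14 = 169 - 28 ≡ 5; y = λ·(14 - 5) - 2 ≡ 13. → (5, 13)
2B = (5, 13).
Finally 2A + 2B:
(12, 14) + (5, 13). λ = (13 - 14)/(5 - 12) ≡ 16/10 mod 17. 10⁻¹ ≡ 12 (mod 17), so λ ≡ 5.
  x = λ² - 12 - 5 = 25 - 17 ≡ 8; y = λ·(12 - 8) - 14 ≡ 6. → (8, 6)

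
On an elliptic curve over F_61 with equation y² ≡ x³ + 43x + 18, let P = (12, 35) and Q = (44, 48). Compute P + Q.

(12, 35) + (44, 48). λ = (48 - 35)/(44 - 12) ≡ 13/32 mod 61. 32⁻¹ ≡ 21 (mod 61), so λ ≡ 29.
  x = λ² - 12 - 44 = 841 - 56 ≡ 53; y = λ·(12 - 53) - 35 ≡ 57. → (53, 57)

(53, 57)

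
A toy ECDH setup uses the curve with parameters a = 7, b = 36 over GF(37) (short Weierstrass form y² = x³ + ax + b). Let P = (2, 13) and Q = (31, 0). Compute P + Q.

(2, 13) + (31, 0). λ = (0 - 13)/(31 - 2) ≡ 24/29 mod 37. 29⁻¹ ≡ 23 (mod 37) since 29·23 = 667 ≡ 1, so λ ≡ 34.
  x = λ² - 2 - 31 = 1156 - 33 ≡ 13; y = λ·(2 - 13) - 13 ≡ 20. → (13, 20)

(13, 20)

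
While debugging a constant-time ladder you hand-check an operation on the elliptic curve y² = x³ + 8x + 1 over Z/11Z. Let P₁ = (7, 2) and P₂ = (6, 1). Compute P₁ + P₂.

(10, 6)

(7, 2) + (6, 1). λ = (1 - 2)/(6 - 7) ≡ 10/10 mod 11. 10⁻¹ ≡ 10 (mod 11), so λ ≡ 1.
  x = λ² - 7 - 6 = 1 - 13 ≡ 10; y = λ·(7 - 10) - 2 ≡ 6. → (10, 6)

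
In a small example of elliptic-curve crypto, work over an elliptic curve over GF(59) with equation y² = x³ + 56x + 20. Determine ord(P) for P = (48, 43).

9

2P: tangent at (48, 43): λ = (3·48² + 56)/(2·43) ≡ 6/27. 27⁻¹ ≡ 35 (mod 59), so λ ≡ 6·35 ≡ 33.
  x = λ² - 48 - 48 = 1089 - 96 ≡ 49; y = λ·(48 - 49) - 43 ≡ 42. → (49, 42)
3P: (49, 42) + (48, 43). λ = (43 - 42)/(48 - 49) ≡ 1/58 mod 59. 58⁻¹ ≡ 58 (mod 59), so λ ≡ 58.
  x = λ² - 49 - 48 = 3364 - 97 ≡ 22; y = λ·(49 - 22) - 42 ≡ 49. → (22, 49)
4P: (22, 49) + (48, 43). λ = (43 - 49)/(48 - 22) ≡ 53/26 mod 59. 26⁻¹ ≡ 25 (mod 59), so λ ≡ 27.
  x = λ² - 22 - 48 = 729 - 70 ≡ 10; y = λ·(22 - 10) - 49 ≡ 39. → (10, 39)
5P: (10, 39) + (48, 43). λ = (43 - 39)/(48 - 10) ≡ 4/38 mod 59. 38⁻¹ ≡ 14 (mod 59), so λ ≡ 56.
  x = λ² - 10 - 48 = 3136 - 58 ≡ 10; y = λ·(10 - 10) - 39 ≡ 20. → (10, 20)
6P: (10, 20) + (48, 43). λ = (43 - 20)/(48 - 10) ≡ 23/38 mod 59. 38⁻¹ ≡ 14 (mod 59), so λ ≡ 27.
  x = λ² - 10 - 48 = 729 - 58 ≡ 22; y = λ·(10 - 22) - 20 ≡ 10. → (22, 10)
7P: (22, 10) + (48, 43). λ = (43 - 10)/(48 - 22) ≡ 33/26 mod 59. 26⁻¹ ≡ 25 (mod 59) since 26·25 = 650 ≡ 1, so λ ≡ 58.
  x = λ² - 22 - 48 = 3364 - 70 ≡ 49; y = λ·(22 - 49) - 10 ≡ 17. → (49, 17)
8P: (49, 17) + (48, 43). λ = (43 - 17)/(48 - 49) ≡ 26/58 mod 59. 58⁻¹ ≡ 58 (mod 59) since 58·58 = 3364 ≡ 1, so λ ≡ 33.
  x = λ² - 49 - 48 = 1089 - 97 ≡ 48; y = λ·(49 - 48) - 17 ≡ 16. → (48, 16)
9P: (48, 16) + (48, 43): same x and y₁ ≡ -y₂, so the sum is O.
9P = O, so the order is 9.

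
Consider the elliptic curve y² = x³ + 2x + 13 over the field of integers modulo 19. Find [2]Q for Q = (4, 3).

tangent at (4, 3): λ = (3·4² + 2)/(2·3) ≡ 12/6. 6⁻¹ ≡ 16 (mod 19) since 6·16 = 96 ≡ 1, so λ ≡ 12·16 ≡ 2.
  x = λ² - 4 - 4 = 4 - 8 ≡ 15; y = λ·(4 - 15) - 3 ≡ 13. → (15, 13)

(15, 13)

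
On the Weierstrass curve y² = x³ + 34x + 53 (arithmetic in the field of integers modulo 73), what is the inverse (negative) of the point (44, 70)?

-(44, 70) = (44, -70 mod 73) = (44, 3).

(44, 3)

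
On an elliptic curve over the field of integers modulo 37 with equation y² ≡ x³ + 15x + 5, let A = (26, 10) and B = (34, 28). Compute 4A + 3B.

(34, 28)

First 4A:
Double-and-add on 4 = (100)₂. Start with A = (26, 10) for the leading 1-bit.
double: tangent at (26, 10): λ = (3·26² + 15)/(2·10) ≡ 8/20. 20⁻¹ ≡ 13 (mod 37) since 20·13 = 260 ≡ 1, so λ ≡ 8·13 ≡ 30.
  x = λ² - 26 - 26 = 900 - 52 ≡ 34; y = λ·(26 - 34) - 10 ≡ 9. → (34, 9)
double: tangent at (34, 9): λ = (3·34² + 15)/(2·9) ≡ 5/18. 18⁻¹ ≡ 35 (mod 37) since 18·35 = 630 ≡ 1, so λ ≡ 5·35 ≡ 27.
  x = λ² - 34 - 34 = 729 - 68 ≡ 32; y = λ·(34 - 32) - 9 ≡ 8. → (32, 8)
4A = (32, 8).
Next 3B:
Repeated addition: build up to 3B.
2B: tangent at (34, 28): λ = (3·34² + 15)/(2·28) ≡ 5/19. 19⁻¹ ≡ 2 (mod 37), so λ ≡ 5·2 ≡ 10.
  x = λ² - 34 - 34 = 100 - 68 ≡ 32; y = λ·(34 - 32) - 28 ≡ 29. → (32, 29)
3B: (32, 29) + (34, 28). λ = (28 - 29)/(34 - 32) ≡ 36/2 mod 37. 2⁻¹ ≡ 19 (mod 37), so λ ≡ 18.
  x = λ² - 32 - 34 = 324 - 66 ≡ 36; y = λ·(32 - 36) - 29 ≡ 10. → (36, 10)
3B = (36, 10).
Finally 4A + 3B:
(32, 8) + (36, 10). λ = (10 - 8)/(36 - 32) ≡ 2/4 mod 37. 4⁻¹ ≡ 28 (mod 37), so λ ≡ 19.
  x = λ² - 32 - 36 = 361 - 68 ≡ 34; y = λ·(32 - 34) - 8 ≡ 28. → (34, 28)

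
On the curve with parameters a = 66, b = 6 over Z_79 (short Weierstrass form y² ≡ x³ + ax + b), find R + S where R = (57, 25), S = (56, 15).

(66, 43)

(57, 25) + (56, 15). λ = (15 - 25)/(56 - 57) ≡ 69/78 mod 79. 78⁻¹ ≡ 78 (mod 79), so λ ≡ 10.
  x = λ² - 57 - 56 = 100 - 113 ≡ 66; y = λ·(57 - 66) - 25 ≡ 43. → (66, 43)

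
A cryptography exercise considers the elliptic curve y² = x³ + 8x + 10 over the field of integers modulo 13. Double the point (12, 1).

tangent at (12, 1): λ = (3·12² + 8)/(2·1) ≡ 11/2. 2⁻¹ ≡ 7 (mod 13), so λ ≡ 11·7 ≡ 12.
  x = λ² - 12 - 12 = 144 - 24 ≡ 3; y = λ·(12 - 3) - 1 ≡ 3. → (3, 3)

(3, 3)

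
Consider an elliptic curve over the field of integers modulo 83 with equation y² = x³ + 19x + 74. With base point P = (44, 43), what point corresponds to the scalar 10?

Repeated addition: build up to 10P.
2P: tangent at (44, 43): λ = (3·44² + 19)/(2·43) ≡ 17/3. 3⁻¹ ≡ 28 (mod 83), so λ ≡ 17·28 ≡ 61.
  x = λ² - 44 - 44 = 3721 - 88 ≡ 64; y = λ·(44 - 64) - 43 ≡ 65. → (64, 65)
3P: (64, 65) + (44, 43). λ = (43 - 65)/(44 - 64) ≡ 61/63 mod 83. 63⁻¹ ≡ 29 (mod 83), so λ ≡ 26.
  x = λ² - 64 - 44 = 676 - 108 ≡ 70; y = λ·(64 - 70) - 65 ≡ 28. → (70, 28)
4P: (70, 28) + (44, 43). λ = (43 - 28)/(44 - 70) ≡ 15/57 mod 83. 57⁻¹ ≡ 67 (mod 83), so λ ≡ 9.
  x = λ² - 70 - 44 = 81 - 114 ≡ 50; y = λ·(70 - 50) - 28 ≡ 69. → (50, 69)
5P: (50, 69) + (44, 43). λ = (43 - 69)/(44 - 50) ≡ 57/77 mod 83. 77⁻¹ ≡ 69 (mod 83), so λ ≡ 32.
  x = λ² - 50 - 44 = 1024 - 94 ≡ 17; y = λ·(50 - 17) - 69 ≡ 74. → (17, 74)
6P: (17, 74) + (44, 43). λ = (43 - 74)/(44 - 17) ≡ 52/27 mod 83. 27⁻¹ ≡ 40 (mod 83), so λ ≡ 5.
  x = λ² - 17 - 44 = 25 - 61 ≡ 47; y = λ·(17 - 47) - 74 ≡ 25. → (47, 25)
7P: (47, 25) + (44, 43). λ = (43 - 25)/(44 - 47) ≡ 18/80 mod 83. 80⁻¹ ≡ 55 (mod 83), so λ ≡ 77.
  x = λ² - 47 - 44 = 5929 - 91 ≡ 28; y = λ·(47 - 28) - 25 ≡ 27. → (28, 27)
8P: (28, 27) + (44, 43). λ = (43 - 27)/(44 - 28) ≡ 16/16 mod 83. 16⁻¹ ≡ 26 (mod 83), so λ ≡ 1.
  x = λ² - 28 - 44 = 1 - 72 ≡ 12; y = λ·(28 - 12) - 27 ≡ 72. → (12, 72)
9P: (12, 72) + (44, 43). λ = (43 - 72)/(44 - 12) ≡ 54/32 mod 83. 32⁻¹ ≡ 13 (mod 83), so λ ≡ 38.
  x = λ² - 12 - 44 = 1444 - 56 ≡ 60; y = λ·(12 - 60) - 72 ≡ 13. → (60, 13)
10P: (60, 13) + (44, 43). λ = (43 - 13)/(44 - 60) ≡ 30/67 mod 83. 67⁻¹ ≡ 57 (mod 83), so λ ≡ 50.
  x = λ² - 60 - 44 = 2500 - 104 ≡ 72; y = λ·(60 - 72) - 13 ≡ 51. → (72, 51)

(72, 51)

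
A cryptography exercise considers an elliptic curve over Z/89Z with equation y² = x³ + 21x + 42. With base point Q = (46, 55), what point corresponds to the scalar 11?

Double-and-add on 11 = (1011)₂. Start with Q = (46, 55) for the leading 1-bit.
double: tangent at (46, 55): λ = (3·46² + 21)/(2·55) ≡ 50/21. 21⁻¹ ≡ 17 (mod 89), so λ ≡ 50·17 ≡ 49.
  x = λ² - 46 - 46 = 2401 - 92 ≡ 84; y = λ·(46 - 84) - 55 ≡ 41. → (84, 41)
double: tangent at (84, 41): λ = (3·84² + 21)/(2·41) ≡ 7/82. 82⁻¹ ≡ 38 (mod 89), so λ ≡ 7·38 ≡ 88.
  x = λ² - 84 - 84 = 7744 - 168 ≡ 11; y = λ·(84 - 11) - 41 ≡ 64. → (11, 64)
add Q: (11, 64) + (46, 55). λ = (55 - 64)/(46 - 11) ≡ 80/35 mod 89. 35⁻¹ ≡ 28 (mod 89), so λ ≡ 15.
  x = λ² - 11 - 46 = 225 - 57 ≡ 79; y = λ·(11 - 79) - 64 ≡ 73. → (79, 73)
double: tangent at (79, 73): λ = (3·79² + 21)/(2·73) ≡ 54/57. 57⁻¹ ≡ 25 (mod 89), so λ ≡ 54·25 ≡ 15.
  x = λ² - 79 - 79 = 225 - 158 ≡ 67; y = λ·(79 - 67) - 73 ≡ 18. → (67, 18)
add Q: (67, 18) + (46, 55). λ = (55 - 18)/(46 - 67) ≡ 37/68 mod 89. 68⁻¹ ≡ 72 (mod 89), so λ ≡ 83.
  x = λ² - 67 - 46 = 6889 - 113 ≡ 12; y = λ·(67 - 12) - 18 ≡ 8. → (12, 8)

(12, 8)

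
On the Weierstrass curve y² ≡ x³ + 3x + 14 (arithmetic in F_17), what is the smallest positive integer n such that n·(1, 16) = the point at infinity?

12

2P: tangent at (1, 16): λ = (3·1² + 3)/(2·16) ≡ 6/15. 15⁻¹ ≡ 8 (mod 17), so λ ≡ 6·8 ≡ 14.
  x = λ² - 1 - 1 = 196 - 2 ≡ 7; y = λ·(1 - 7) - 16 ≡ 2. → (7, 2)
3P: (7, 2) + (1, 16). λ = (16 - 2)/(1 - 7) ≡ 14/11 mod 17. 11⁻¹ ≡ 14 (mod 17), so λ ≡ 9.
  x = λ² - 7 - 1 = 81 - 8 ≡ 5; y = λ·(7 - 5) - 2 ≡ 16. → (5, 16)
4P: (5, 16) + (1, 16). λ = (16 - 16)/(1 - 5) ≡ 0/13 mod 17. 13⁻¹ ≡ 4 (mod 17), so λ ≡ 0.
  x = λ² - 5 - 1 = 0 - 6 ≡ 11; y = λ·(5 - 11) - 16 ≡ 1. → (11, 1)
5P: (11, 1) + (1, 16). λ = (16 - 1)/(1 - 11) ≡ 15/7 mod 17. 7⁻¹ ≡ 5 (mod 17), so λ ≡ 7.
  x = λ² - 11 - 1 = 49 - 12 ≡ 3; y = λ·(11 - 3) - 1 ≡ 4. → (3, 4)
6P: (3, 4) + (1, 16). λ = (16 - 4)/(1 - 3) ≡ 12/15 mod 17. 15⁻¹ ≡ 8 (mod 17) since 15·8 = 120 ≡ 1, so λ ≡ 11.
  x = λ² - 3 - 1 = 121 - 4 ≡ 15; y = λ·(3 - 15) - 4 ≡ 0. → (15, 0)
7P: (15, 0) + (1, 16). λ = (16 - 0)/(1 - 15) ≡ 16/3 mod 17. 3⁻¹ ≡ 6 (mod 17), so λ ≡ 11.
  x = λ² - 15 - 1 = 121 - 16 ≡ 3; y = λ·(15 - 3) - 0 ≡ 13. → (3, 13)
8P: (3, 13) + (1, 16). λ = (16 - 13)/(1 - 3) ≡ 3/15 mod 17. 15⁻¹ ≡ 8 (mod 17), so λ ≡ 7.
  x = λ² - 3 - 1 = 49 - 4 ≡ 11; y = λ·(3 - 11) - 13 ≡ 16. → (11, 16)
9P: (11, 16) + (1, 16). λ = (16 - 16)/(1 - 11) ≡ 0/7 mod 17. 7⁻¹ ≡ 5 (mod 17), so λ ≡ 0.
  x = λ² - 11 - 1 = 0 - 12 ≡ 5; y = λ·(11 - 5) - 16 ≡ 1. → (5, 1)
10P: (5, 1) + (1, 16). λ = (16 - 1)/(1 - 5) ≡ 15/13 mod 17. 13⁻¹ ≡ 4 (mod 17), so λ ≡ 9.
  x = λ² - 5 - 1 = 81 - 6 ≡ 7; y = λ·(5 - 7) - 1 ≡ 15. → (7, 15)
11P: (7, 15) + (1, 16). λ = (16 - 15)/(1 - 7) ≡ 1/11 mod 17. 11⁻¹ ≡ 14 (mod 17) since 11·14 = 154 ≡ 1, so λ ≡ 14.
  x = λ² - 7 - 1 = 196 - 8 ≡ 1; y = λ·(7 - 1) - 15 ≡ 1. → (1, 1)
12P: (1, 1) + (1, 16): same x and y₁ ≡ -y₂, so the sum is the point at infinity.
12P = the point at infinity, so the order is 12.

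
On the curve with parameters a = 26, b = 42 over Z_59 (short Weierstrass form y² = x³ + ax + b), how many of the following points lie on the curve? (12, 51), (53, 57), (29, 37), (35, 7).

(12, 51): 51² ≡ 5, rhs ≡ 17 → off.
(53, 57): 57² ≡ 4, rhs ≡ 24 → off.
(29, 37): 37² ≡ 12, rhs ≡ 51 → off.
(35, 7): 7² ≡ 49, rhs ≡ 49 → on.

1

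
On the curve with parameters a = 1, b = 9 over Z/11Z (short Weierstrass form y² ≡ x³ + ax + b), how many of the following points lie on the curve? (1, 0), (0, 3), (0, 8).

3

(1, 0): 0² ≡ 0, rhs ≡ 0 → on.
(0, 3): 3² ≡ 9, rhs ≡ 9 → on.
(0, 8): 8² ≡ 9, rhs ≡ 9 → on.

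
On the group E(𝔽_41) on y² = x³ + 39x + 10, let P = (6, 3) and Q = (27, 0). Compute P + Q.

(3, 20)

(6, 3) + (27, 0). λ = (0 - 3)/(27 - 6) ≡ 38/21 mod 41. 21⁻¹ ≡ 2 (mod 41) since 21·2 = 42 ≡ 1, so λ ≡ 35.
  x = λ² - 6 - 27 = 1225 - 33 ≡ 3; y = λ·(6 - 3) - 3 ≡ 20. → (3, 20)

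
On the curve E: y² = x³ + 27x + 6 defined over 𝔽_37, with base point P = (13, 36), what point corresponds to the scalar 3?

(34, 3)

Repeated addition: build up to 3P.
2P: tangent at (13, 36): λ = (3·13² + 27)/(2·36) ≡ 16/35. 35⁻¹ ≡ 18 (mod 37), so λ ≡ 16·18 ≡ 29.
  x = λ² - 13 - 13 = 841 - 26 ≡ 1; y = λ·(13 - 1) - 36 ≡ 16. → (1, 16)
3P: (1, 16) + (13, 36). λ = (36 - 16)/(13 - 1) ≡ 20/12 mod 37. 12⁻¹ ≡ 34 (mod 37), so λ ≡ 14.
  x = λ² - 1 - 13 = 196 - 14 ≡ 34; y = λ·(1 - 34) - 16 ≡ 3. → (34, 3)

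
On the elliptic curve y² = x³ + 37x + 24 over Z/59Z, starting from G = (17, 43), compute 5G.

Repeated addition: build up to 5G.
2G: tangent at (17, 43): λ = (3·17² + 37)/(2·43) ≡ 19/27. 27⁻¹ ≡ 35 (mod 59), so λ ≡ 19·35 ≡ 16.
  x = λ² - 17 - 17 = 256 - 34 ≡ 45; y = λ·(17 - 45) - 43 ≡ 40. → (45, 40)
3G: (45, 40) + (17, 43). λ = (43 - 40)/(17 - 45) ≡ 3/31 mod 59. 31⁻¹ ≡ 40 (mod 59) since 31·40 = 1240 ≡ 1, so λ ≡ 2.
  x = λ² - 45 - 17 = 4 - 62 ≡ 1; y = λ·(45 - 1) - 40 ≡ 48. → (1, 48)
4G: (1, 48) + (17, 43). λ = (43 - 48)/(17 - 1) ≡ 54/16 mod 59. 16⁻¹ ≡ 48 (mod 59), so λ ≡ 55.
  x = λ² - 1 - 17 = 3025 - 18 ≡ 57; y = λ·(1 - 57) - 48 ≡ 58. → (57, 58)
5G: (57, 58) + (17, 43). λ = (43 - 58)/(17 - 57) ≡ 44/19 mod 59. 19⁻¹ ≡ 28 (mod 59) since 19·28 = 532 ≡ 1, so λ ≡ 52.
  x = λ² - 57 - 17 = 2704 - 74 ≡ 34; y = λ·(57 - 34) - 58 ≡ 17. → (34, 17)

(34, 17)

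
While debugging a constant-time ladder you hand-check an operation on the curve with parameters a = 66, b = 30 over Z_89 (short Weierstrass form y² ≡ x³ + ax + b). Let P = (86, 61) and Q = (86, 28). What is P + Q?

O

The two points share x = 86 and their y-coordinates satisfy 61 + 28 ≡ 0 (mod 89), so they are inverses. Their sum is 𝒪.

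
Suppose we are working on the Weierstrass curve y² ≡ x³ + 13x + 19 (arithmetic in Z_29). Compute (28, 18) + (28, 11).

The two points share x = 28 and their y-coordinates satisfy 18 + 11 ≡ 0 (mod 29), so they are inverses. Their sum is the point at infinity.

O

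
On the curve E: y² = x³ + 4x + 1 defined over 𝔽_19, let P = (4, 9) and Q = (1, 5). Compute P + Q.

(1, 14)

(4, 9) + (1, 5). λ = (5 - 9)/(1 - 4) ≡ 15/16 mod 19. 16⁻¹ ≡ 6 (mod 19) since 16·6 = 96 ≡ 1, so λ ≡ 14.
  x = λ² - 4 - 1 = 196 - 5 ≡ 1; y = λ·(4 - 1) - 9 ≡ 14. → (1, 14)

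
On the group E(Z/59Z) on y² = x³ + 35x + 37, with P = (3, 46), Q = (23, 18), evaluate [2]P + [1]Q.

First 2P:
Repeated addition: build up to 2P.
2P: tangent at (3, 46): λ = (3·3² + 35)/(2·46) ≡ 3/33. 33⁻¹ ≡ 34 (mod 59), so λ ≡ 3·34 ≡ 43.
  x = λ² - 3 - 3 = 1849 - 6 ≡ 14; y = λ·(3 - 14) - 46 ≡ 12. → (14, 12)
2P = (14, 12).
Finally 2P + Q:
(14, 12) + (23, 18). λ = (18 - 12)/(23 - 14) ≡ 6/9 mod 59. 9⁻¹ ≡ 46 (mod 59), so λ ≡ 40.
  x = λ² - 14 - 23 = 1600 - 37 ≡ 29; y = λ·(14 - 29) - 12 ≡ 37. → (29, 37)

(29, 37)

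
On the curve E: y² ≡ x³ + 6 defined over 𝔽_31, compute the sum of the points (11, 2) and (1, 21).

(11, 2) + (1, 21). λ = (21 - 2)/(1 - 11) ≡ 19/21 mod 31. 21⁻¹ ≡ 3 (mod 31) since 21·3 = 63 ≡ 1, so λ ≡ 26.
  x = λ² - 11 - 1 = 676 - 12 ≡ 13; y = λ·(11 - 13) - 2 ≡ 8. → (13, 8)

(13, 8)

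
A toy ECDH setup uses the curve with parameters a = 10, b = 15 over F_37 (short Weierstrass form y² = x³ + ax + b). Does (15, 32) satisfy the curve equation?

yes

y² = 32² ≡ 25; x³ + 10x + 15 = 3540 ≡ 25 (mod 37). 25 = 25.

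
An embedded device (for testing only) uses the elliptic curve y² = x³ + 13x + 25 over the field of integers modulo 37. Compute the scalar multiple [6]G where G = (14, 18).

(16, 0)

Repeated addition: build up to 6G.
2G: tangent at (14, 18): λ = (3·14² + 13)/(2·18) ≡ 9/36. 36⁻¹ ≡ 36 (mod 37) since 36·36 = 1296 ≡ 1, so λ ≡ 9·36 ≡ 28.
  x = λ² - 14 - 14 = 784 - 28 ≡ 16; y = λ·(14 - 16) - 18 ≡ 0. → (16, 0)
3G: (16, 0) + (14, 18). λ = (18 - 0)/(14 - 16) ≡ 18/35 mod 37. 35⁻¹ ≡ 18 (mod 37), so λ ≡ 28.
  x = λ² - 16 - 14 = 784 - 30 ≡ 14; y = λ·(16 - 14) - 0 ≡ 19. → (14, 19)
4G: (14, 19) + (14, 18): same x and y₁ ≡ -y₂, so the sum is 𝒪.
5G: 𝒪 + (14, 18) = (14, 18) (identity).
6G: tangent at (14, 18): λ = (3·14² + 13)/(2·18) ≡ 9/36. 36⁻¹ ≡ 36 (mod 37), so λ ≡ 9·36 ≡ 28.
  x = λ² - 14 - 14 = 784 - 28 ≡ 16; y = λ·(14 - 16) - 18 ≡ 0. → (16, 0)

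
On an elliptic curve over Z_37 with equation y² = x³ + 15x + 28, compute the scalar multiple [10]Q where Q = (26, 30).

Double-and-add on 10 = (1010)₂. Start with Q = (26, 30) for the leading 1-bit.
double: tangent at (26, 30): λ = (3·26² + 15)/(2·30) ≡ 8/23. 23⁻¹ ≡ 29 (mod 37), so λ ≡ 8·29 ≡ 10.
  x = λ² - 26 - 26 = 100 - 52 ≡ 11; y = λ·(26 - 11) - 30 ≡ 9. → (11, 9)
double: tangent at (11, 9): λ = (3·11² + 15)/(2·9) ≡ 8/18. 18⁻¹ ≡ 35 (mod 37), so λ ≡ 8·35 ≡ 21.
  x = λ² - 11 - 11 = 441 - 22 ≡ 12; y = λ·(11 - 12) - 9 ≡ 7. → (12, 7)
add Q: (12, 7) + (26, 30). λ = (30 - 7)/(26 - 12) ≡ 23/14 mod 37. 14⁻¹ ≡ 8 (mod 37), so λ ≡ 36.
  x = λ² - 12 - 26 = 1296 - 38 ≡ 0; y = λ·(12 - 0) - 7 ≡ 18. → (0, 18)
double: tangent at (0, 18): λ = (3·0² + 15)/(2·18) ≡ 15/36. 36⁻¹ ≡ 36 (mod 37), so λ ≡ 15·36 ≡ 22.
  x = λ² - 0 - 0 = 484 - 0 ≡ 3; y = λ·(0 - 3) - 18 ≡ 27. → (3, 27)

(3, 27)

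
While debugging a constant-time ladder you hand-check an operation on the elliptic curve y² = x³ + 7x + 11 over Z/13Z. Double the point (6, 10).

(4, 8)

tangent at (6, 10): λ = (3·6² + 7)/(2·10) ≡ 11/7. 7⁻¹ ≡ 2 (mod 13), so λ ≡ 11·2 ≡ 9.
  x = λ² - 6 - 6 = 81 - 12 ≡ 4; y = λ·(6 - 4) - 10 ≡ 8. → (4, 8)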